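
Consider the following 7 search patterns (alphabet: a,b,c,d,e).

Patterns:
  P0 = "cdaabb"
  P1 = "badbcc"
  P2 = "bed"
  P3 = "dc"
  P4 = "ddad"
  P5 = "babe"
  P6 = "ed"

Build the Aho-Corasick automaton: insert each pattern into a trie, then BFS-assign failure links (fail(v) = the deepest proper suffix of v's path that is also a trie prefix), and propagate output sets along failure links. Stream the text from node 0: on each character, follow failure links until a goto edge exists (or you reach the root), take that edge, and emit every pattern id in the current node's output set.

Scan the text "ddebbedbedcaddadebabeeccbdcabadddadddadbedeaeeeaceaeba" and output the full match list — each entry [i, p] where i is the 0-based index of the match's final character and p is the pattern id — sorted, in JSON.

Construct AC machine:
Trie (insert patterns):
  0='ε' goto b→7 c→1 d→15 e→22
  1='c' goto d→2
  2='cd' goto a→3
  3='cda' goto a→4
  4='cdaa' goto b→5
  5='cdaab' goto b→6
  6='cdaabb' goto ·  ←P0
  7='b' goto a→8 e→13
  8='ba' goto b→20 d→9
  9='bad' goto b→10
  10='badb' goto c→11
  11='badbc' goto c→12
  12='badbcc' goto ·  ←P1
  13='be' goto d→14
  14='bed' goto ·  ←P2
  15='d' goto c→16 d→17
  16='dc' goto ·  ←P3
  17='dd' goto a→18
  18='dda' goto d→19
  19='ddad' goto ·  ←P4
  20='bab' goto e→21
  21='babe' goto ·  ←P5
  22='e' goto d→23
  23='ed' goto ·  ←P6

Failure links (BFS by depth):
  fail(1) 'c': from fail(0)=0 chase 'c': 0 ⇒ 0;  out=∅∪out(0)=∅
  fail(7) 'b': from fail(0)=0 chase 'b': 0 ⇒ 0;  out=∅∪out(0)=∅
  fail(15) 'd': from fail(0)=0 chase 'd': 0 ⇒ 0;  out=∅∪out(0)=∅
  fail(22) 'e': from fail(0)=0 chase 'e': 0 ⇒ 0;  out=∅∪out(0)=∅
  fail(2) 'cd': from fail(1)=0 chase 'd': 0 ⇒ 15;  out=∅∪out(15)=∅
  fail(8) 'ba': from fail(7)=0 chase 'a': 0 ⇒ 0;  out=∅∪out(0)=∅
  fail(13) 'be': from fail(7)=0 chase 'e': 0 ⇒ 22;  out=∅∪out(22)=∅
  fail(16) 'dc': from fail(15)=0 chase 'c': 0 ⇒ 1;  out={3}∪out(1)={3}
  fail(17) 'dd': from fail(15)=0 chase 'd': 0 ⇒ 15;  out=∅∪out(15)=∅
  fail(23) 'ed': from fail(22)=0 chase 'd': 0 ⇒ 15;  out={6}∪out(15)={6}
  fail(3) 'cda': from fail(2)=15 chase 'a': 15→0 ⇒ 0;  out=∅∪out(0)=∅
  fail(9) 'bad': from fail(8)=0 chase 'd': 0 ⇒ 15;  out=∅∪out(15)=∅
  fail(14) 'bed': from fail(13)=22 chase 'd': 22 ⇒ 23;  out={2}∪out(23)={2,6}
  fail(18) 'dda': from fail(17)=15 chase 'a': 15→0 ⇒ 0;  out=∅∪out(0)=∅
  fail(20) 'bab': from fail(8)=0 chase 'b': 0 ⇒ 7;  out=∅∪out(7)=∅
  fail(4) 'cdaa': from fail(3)=0 chase 'a': 0 ⇒ 0;  out=∅∪out(0)=∅
  fail(10) 'badb': from fail(9)=15 chase 'b': 15→0 ⇒ 7;  out=∅∪out(7)=∅
  fail(19) 'ddad': from fail(18)=0 chase 'd': 0 ⇒ 15;  out={4}∪out(15)={4}
  fail(21) 'babe': from fail(20)=7 chase 'e': 7 ⇒ 13;  out={5}∪out(13)={5}
  fail(5) 'cdaab': from fail(4)=0 chase 'b': 0 ⇒ 7;  out=∅∪out(7)=∅
  fail(11) 'badbc': from fail(10)=7 chase 'c': 7→0 ⇒ 1;  out=∅∪out(1)=∅
  fail(6) 'cdaabb': from fail(5)=7 chase 'b': 7→0 ⇒ 7;  out={0}∪out(7)={0}
  fail(12) 'badbcc': from fail(11)=1 chase 'c': 1→0 ⇒ 1;  out={1}∪out(1)={1}

Scan:
i=0 'd': node 0→15
i=1 'd': node 15→17
i=2 'e': node 17→22 (via fail)
i=3 'b': node 22→7 (via fail)
i=4 'b': node 7→7 (via fail)
i=5 'e': node 7→13
i=6 'd': node 13→14  emit P2@[4:6],P6@[5:6]
i=7 'b': node 14→7 (via fail)
i=8 'e': node 7→13
i=9 'd': node 13→14  emit P2@[7:9],P6@[8:9]
i=10 'c': node 14→16 (via fail)  emit P3@[9:10]
i=11 'a': node 16→0 (via fail)
i=12 'd': node 0→15
i=13 'd': node 15→17
i=14 'a': node 17→18
i=15 'd': node 18→19  emit P4@[12:15]
i=16 'e': node 19→22 (via fail)
i=17 'b': node 22→7 (via fail)
i=18 'a': node 7→8
i=19 'b': node 8→20
i=20 'e': node 20→21  emit P5@[17:20]
i=21 'e': node 21→22 (via fail)
i=22 'c': node 22→1 (via fail)
i=23 'c': node 1→1 (via fail)
i=24 'b': node 1→7 (via fail)
i=25 'd': node 7→15 (via fail)
i=26 'c': node 15→16  emit P3@[25:26]
i=27 'a': node 16→0 (via fail)
i=28 'b': node 0→7
i=29 'a': node 7→8
i=30 'd': node 8→9
i=31 'd': node 9→17 (via fail)
i=32 'd': node 17→17 (via fail)
i=33 'a': node 17→18
i=34 'd': node 18→19  emit P4@[31:34]
i=35 'd': node 19→17 (via fail)
i=36 'd': node 17→17 (via fail)
i=37 'a': node 17→18
i=38 'd': node 18→19  emit P4@[35:38]
i=39 'b': node 19→7 (via fail)
i=40 'e': node 7→13
i=41 'd': node 13→14  emit P2@[39:41],P6@[40:41]
i=42 'e': node 14→22 (via fail)
i=43 'a': node 22→0 (via fail)
i=44 'e': node 0→22
i=45 'e': node 22→22 (via fail)
i=46 'e': node 22→22 (via fail)
i=47 'a': node 22→0 (via fail)
i=48 'c': node 0→1
i=49 'e': node 1→22 (via fail)
i=50 'a': node 22→0 (via fail)
i=51 'e': node 0→22
i=52 'b': node 22→7 (via fail)
i=53 'a': node 7→8

Result: [[6,2],[6,6],[9,2],[9,6],[10,3],[15,4],[20,5],[26,3],[34,4],[38,4],[41,2],[41,6]]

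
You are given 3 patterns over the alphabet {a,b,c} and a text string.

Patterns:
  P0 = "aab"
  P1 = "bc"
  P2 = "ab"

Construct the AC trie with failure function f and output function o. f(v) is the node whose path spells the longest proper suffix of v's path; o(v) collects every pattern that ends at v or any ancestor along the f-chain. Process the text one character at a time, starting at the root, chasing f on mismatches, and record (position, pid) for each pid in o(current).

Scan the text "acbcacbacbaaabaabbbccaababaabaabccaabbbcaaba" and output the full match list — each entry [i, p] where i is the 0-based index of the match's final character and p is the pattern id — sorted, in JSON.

Build automaton:
Trie nodes:
  n0 'ε': a→1 b→4
  n1 'a': a→2 b→6
  n2 'aa': b→3
  n3 'aab': ·  ←P0
  n4 'b': c→5
  n5 'bc': ·  ←P1
  n6 'ab': ·  ←P2

Failure links (BFS by depth):
  fail(1) 'a': from fail(0)=0 chase 'a': 0 ⇒ 0;  out=∅∪out(0)=∅
  fail(4) 'b': from fail(0)=0 chase 'b': 0 ⇒ 0;  out=∅∪out(0)=∅
  fail(2) 'aa': from fail(1)=0 chase 'a': 0 ⇒ 1;  out=∅∪out(1)=∅
  fail(5) 'bc': from fail(4)=0 chase 'c': 0 ⇒ 0;  out={1}∪out(0)={1}
  fail(6) 'ab': from fail(1)=0 chase 'b': 0 ⇒ 4;  out={2}∪out(4)={2}
  fail(3) 'aab': from fail(2)=1 chase 'b': 1 ⇒ 6;  out={0}∪out(6)={0,2}

Text stream:
[0] read 'a'  n0⇒n1
[1] read 'c'  n1⇒n0 (fail-walked)
[2] read 'b'  n0⇒n4
[3] read 'c'  n4⇒n5  → match P1@[2:3]
[4] read 'a'  n5⇒n1 (fail-walked)
[5] read 'c'  n1⇒n0 (fail-walked)
[6] read 'b'  n0⇒n4
[7] read 'a'  n4⇒n1 (fail-walked)
[8] read 'c'  n1⇒n0 (fail-walked)
[9] read 'b'  n0⇒n4
[10] read 'a'  n4⇒n1 (fail-walked)
[11] read 'a'  n1⇒n2
[12] read 'a'  n2⇒n2 (fail-walked)
[13] read 'b'  n2⇒n3  → match P0@[11:13],P2@[12:13]
[14] read 'a'  n3⇒n1 (fail-walked)
[15] read 'a'  n1⇒n2
[16] read 'b'  n2⇒n3  → match P0@[14:16],P2@[15:16]
[17] read 'b'  n3⇒n4 (fail-walked)
[18] read 'b'  n4⇒n4 (fail-walked)
[19] read 'c'  n4⇒n5  → match P1@[18:19]
[20] read 'c'  n5⇒n0 (fail-walked)
[21] read 'a'  n0⇒n1
[22] read 'a'  n1⇒n2
[23] read 'b'  n2⇒n3  → match P0@[21:23],P2@[22:23]
[24] read 'a'  n3⇒n1 (fail-walked)
[25] read 'b'  n1⇒n6  → match P2@[24:25]
[26] read 'a'  n6⇒n1 (fail-walked)
[27] read 'a'  n1⇒n2
[28] read 'b'  n2⇒n3  → match P0@[26:28],P2@[27:28]
[29] read 'a'  n3⇒n1 (fail-walked)
[30] read 'a'  n1⇒n2
[31] read 'b'  n2⇒n3  → match P0@[29:31],P2@[30:31]
[32] read 'c'  n3⇒n5 (fail-walked)  → match P1@[31:32]
[33] read 'c'  n5⇒n0 (fail-walked)
[34] read 'a'  n0⇒n1
[35] read 'a'  n1⇒n2
[36] read 'b'  n2⇒n3  → match P0@[34:36],P2@[35:36]
[37] read 'b'  n3⇒n4 (fail-walked)
[38] read 'b'  n4⇒n4 (fail-walked)
[39] read 'c'  n4⇒n5  → match P1@[38:39]
[40] read 'a'  n5⇒n1 (fail-walked)
[41] read 'a'  n1⇒n2
[42] read 'b'  n2⇒n3  → match P0@[40:42],P2@[41:42]
[43] read 'a'  n3⇒n1 (fail-walked)

All matches (sorted): [[3,1],[13,0],[13,2],[16,0],[16,2],[19,1],[23,0],[23,2],[25,2],[28,0],[28,2],[31,0],[31,2],[32,1],[36,0],[36,2],[39,1],[42,0],[42,2]]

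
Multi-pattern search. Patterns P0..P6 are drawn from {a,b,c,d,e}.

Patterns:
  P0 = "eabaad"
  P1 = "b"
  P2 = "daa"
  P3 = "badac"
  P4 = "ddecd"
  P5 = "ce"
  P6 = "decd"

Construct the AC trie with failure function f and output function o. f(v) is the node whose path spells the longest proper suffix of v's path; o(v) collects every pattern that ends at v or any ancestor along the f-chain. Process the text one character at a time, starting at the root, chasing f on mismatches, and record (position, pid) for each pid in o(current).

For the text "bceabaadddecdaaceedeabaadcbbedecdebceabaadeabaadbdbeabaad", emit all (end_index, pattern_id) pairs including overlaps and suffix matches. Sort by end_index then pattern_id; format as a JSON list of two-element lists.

Build:
Trie nodes:
  n0 'ε': b→7 c→19 d→8 e→1
  n1 'e': a→2
  n2 'ea': b→3
  n3 'eab': a→4
  n4 'eaba': a→5
  n5 'eabaa': d→6
  n6 'eabaad': ·  ←P0
  n7 'b': a→11  ←P1
  n8 'd': a→9 d→15 e→21
  n9 'da': a→10
  n10 'daa': ·  ←P2
  n11 'ba': d→12
  n12 'bad': a→13
  n13 'bada': c→14
  n14 'badac': ·  ←P3
  n15 'dd': e→16
  n16 'dde': c→17
  n17 'ddec': d→18
  n18 'ddecd': ·  ←P4
  n19 'c': e→20
  n20 'ce': ·  ←P5
  n21 'de': c→22
  n22 'dec': d→23
  n23 'decd': ·  ←P6

BFS fail/out derivation:
  n1('e'): parent n0 fail=0; on 'e' 0 → fail=0;  out ∅∪∅=∅
  n7('b'): parent n0 fail=0; on 'b' 0 → fail=0;  out {1}∪∅={1}
  n8('d'): parent n0 fail=0; on 'd' 0 → fail=0;  out ∅∪∅=∅
  n19('c'): parent n0 fail=0; on 'c' 0 → fail=0;  out ∅∪∅=∅
  n2('ea'): parent n1 fail=0; on 'a' 0 → fail=0;  out ∅∪∅=∅
  n9('da'): parent n8 fail=0; on 'a' 0 → fail=0;  out ∅∪∅=∅
  n11('ba'): parent n7 fail=0; on 'a' 0 → fail=0;  out ∅∪∅=∅
  n15('dd'): parent n8 fail=0; on 'd' 0 → fail=8;  out ∅∪∅=∅
  n20('ce'): parent n19 fail=0; on 'e' 0 → fail=1;  out {5}∪∅={5}
  n21('de'): parent n8 fail=0; on 'e' 0 → fail=1;  out ∅∪∅=∅
  n3('eab'): parent n2 fail=0; on 'b' 0 → fail=7;  out ∅∪{1}={1}
  n10('daa'): parent n9 fail=0; on 'a' 0 → fail=0;  out {2}∪∅={2}
  n12('bad'): parent n11 fail=0; on 'd' 0 → fail=8;  out ∅∪∅=∅
  n16('dde'): parent n15 fail=8; on 'e' 8 → fail=21;  out ∅∪∅=∅
  n22('dec'): parent n21 fail=1; on 'c' 1→0 → fail=19;  out ∅∪∅=∅
  n4('eaba'): parent n3 fail=7; on 'a' 7 → fail=11;  out ∅∪∅=∅
  n13('bada'): parent n12 fail=8; on 'a' 8 → fail=9;  out ∅∪∅=∅
  n17('ddec'): parent n16 fail=21; on 'c' 21 → fail=22;  out ∅∪∅=∅
  n23('decd'): parent n22 fail=19; on 'd' 19→0 → fail=8;  out {6}∪∅={6}
  n5('eabaa'): parent n4 fail=11; on 'a' 11→0 → fail=0;  out ∅∪∅=∅
  n14('badac'): parent n13 fail=9; on 'c' 9→0 → fail=19;  out {3}∪∅={3}
  n18('ddecd'): parent n17 fail=22; on 'd' 22 → fail=23;  out {4}∪{6}={4,6}
  n6('eabaad'): parent n5 fail=0; on 'd' 0 → fail=8;  out {0}∪∅={0}

Text stream:
[0] read 'b'  n0⇒n7  emit P1@[0:0]
[1] read 'c'  n7⇒n19 (via fail)
[2] read 'e'  n19⇒n20  emit P5@[1:2]
[3] read 'a'  n20⇒n2 (via fail)
[4] read 'b'  n2⇒n3  emit P1@[4:4]
[5] read 'a'  n3⇒n4
[6] read 'a'  n4⇒n5
[7] read 'd'  n5⇒n6  emit P0@[2:7]
[8] read 'd'  n6⇒n15 (via fail)
[9] read 'd'  n15⇒n15 (via fail)
[10] read 'e'  n15⇒n16
[11] read 'c'  n16⇒n17
[12] read 'd'  n17⇒n18  emit P4@[8:12],P6@[9:12]
[13] read 'a'  n18⇒n9 (via fail)
[14] read 'a'  n9⇒n10  emit P2@[12:14]
[15] read 'c'  n10⇒n19 (via fail)
[16] read 'e'  n19⇒n20  emit P5@[15:16]
[17] read 'e'  n20⇒n1 (via fail)
[18] read 'd'  n1⇒n8 (via fail)
[19] read 'e'  n8⇒n21
[20] read 'a'  n21⇒n2 (via fail)
[21] read 'b'  n2⇒n3  emit P1@[21:21]
[22] read 'a'  n3⇒n4
[23] read 'a'  n4⇒n5
[24] read 'd'  n5⇒n6  emit P0@[19:24]
[25] read 'c'  n6⇒n19 (via fail)
[26] read 'b'  n19⇒n7 (via fail)  emit P1@[26:26]
[27] read 'b'  n7⇒n7 (via fail)  emit P1@[27:27]
[28] read 'e'  n7⇒n1 (via fail)
[29] read 'd'  n1⇒n8 (via fail)
[30] read 'e'  n8⇒n21
[31] read 'c'  n21⇒n22
[32] read 'd'  n22⇒n23  emit P6@[29:32]
[33] read 'e'  n23⇒n21 (via fail)
[34] read 'b'  n21⇒n7 (via fail)  emit P1@[34:34]
[35] read 'c'  n7⇒n19 (via fail)
[36] read 'e'  n19⇒n20  emit P5@[35:36]
[37] read 'a'  n20⇒n2 (via fail)
[38] read 'b'  n2⇒n3  emit P1@[38:38]
[39] read 'a'  n3⇒n4
[40] read 'a'  n4⇒n5
[41] read 'd'  n5⇒n6  emit P0@[36:41]
[42] read 'e'  n6⇒n21 (via fail)
[43] read 'a'  n21⇒n2 (via fail)
[44] read 'b'  n2⇒n3  emit P1@[44:44]
[45] read 'a'  n3⇒n4
[46] read 'a'  n4⇒n5
[47] read 'd'  n5⇒n6  emit P0@[42:47]
[48] read 'b'  n6⇒n7 (via fail)  emit P1@[48:48]
[49] read 'd'  n7⇒n8 (via fail)
[50] read 'b'  n8⇒n7 (via fail)  emit P1@[50:50]
[51] read 'e'  n7⇒n1 (via fail)
[52] read 'a'  n1⇒n2
[53] read 'b'  n2⇒n3  emit P1@[53:53]
[54] read 'a'  n3⇒n4
[55] read 'a'  n4⇒n5
[56] read 'd'  n5⇒n6  emit P0@[51:56]

Result: [[0,1],[2,5],[4,1],[7,0],[12,4],[12,6],[14,2],[16,5],[21,1],[24,0],[26,1],[27,1],[32,6],[34,1],[36,5],[38,1],[41,0],[44,1],[47,0],[48,1],[50,1],[53,1],[56,0]]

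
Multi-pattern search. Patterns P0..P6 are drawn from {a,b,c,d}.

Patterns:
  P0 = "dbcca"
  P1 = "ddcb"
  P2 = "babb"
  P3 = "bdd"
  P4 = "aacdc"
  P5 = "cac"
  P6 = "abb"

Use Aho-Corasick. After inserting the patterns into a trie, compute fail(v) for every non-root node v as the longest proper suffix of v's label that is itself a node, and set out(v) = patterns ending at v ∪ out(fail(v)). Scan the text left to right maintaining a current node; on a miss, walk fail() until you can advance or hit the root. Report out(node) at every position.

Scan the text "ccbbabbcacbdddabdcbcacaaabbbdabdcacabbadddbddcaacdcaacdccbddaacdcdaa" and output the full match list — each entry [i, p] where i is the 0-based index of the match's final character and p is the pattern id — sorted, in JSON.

Construct AC machine:
Trie (insert patterns):
  n0 'ε': a→15 b→9 c→20 d→1
  n1 'd': b→2 d→6
  n2 'db': c→3
  n3 'dbc': c→4
  n4 'dbcc': a→5
  n5 'dbcca': ·  ←P0
  n6 'dd': c→7
  n7 'ddc': b→8
  n8 'ddcb': ·  ←P1
  n9 'b': a→10 d→13
  n10 'ba': b→11
  n11 'bab': b→12
  n12 'babb': ·  ←P2
  n13 'bd': d→14
  n14 'bdd': ·  ←P3
  n15 'a': a→16 b→23
  n16 'aa': c→17
  n17 'aac': d→18
  n18 'aacd': c→19
  n19 'aacdc': ·  ←P4
  n20 'c': a→21
  n21 'ca': c→22
  n22 'cac': ·  ←P5
  n23 'ab': b→24
  n24 'abb': ·  ←P6

BFS fail/out derivation:
  fail(1) 'd': from fail(0)=0 chase 'd': 0 ⇒ 0;  out=∅∪out(0)=∅
  fail(9) 'b': from fail(0)=0 chase 'b': 0 ⇒ 0;  out=∅∪out(0)=∅
  fail(15) 'a': from fail(0)=0 chase 'a': 0 ⇒ 0;  out=∅∪out(0)=∅
  fail(20) 'c': from fail(0)=0 chase 'c': 0 ⇒ 0;  out=∅∪out(0)=∅
  fail(2) 'db': from fail(1)=0 chase 'b': 0 ⇒ 9;  out=∅∪out(9)=∅
  fail(6) 'dd': from fail(1)=0 chase 'd': 0 ⇒ 1;  out=∅∪out(1)=∅
  fail(10) 'ba': from fail(9)=0 chase 'a': 0 ⇒ 15;  out=∅∪out(15)=∅
  fail(13) 'bd': from fail(9)=0 chase 'd': 0 ⇒ 1;  out=∅∪out(1)=∅
  fail(16) 'aa': from fail(15)=0 chase 'a': 0 ⇒ 15;  out=∅∪out(15)=∅
  fail(21) 'ca': from fail(20)=0 chase 'a': 0 ⇒ 15;  out=∅∪out(15)=∅
  fail(23) 'ab': from fail(15)=0 chase 'b': 0 ⇒ 9;  out=∅∪out(9)=∅
  fail(3) 'dbc': from fail(2)=9 chase 'c': 9→0 ⇒ 20;  out=∅∪out(20)=∅
  fail(7) 'ddc': from fail(6)=1 chase 'c': 1→0 ⇒ 20;  out=∅∪out(20)=∅
  fail(11) 'bab': from fail(10)=15 chase 'b': 15 ⇒ 23;  out=∅∪out(23)=∅
  fail(14) 'bdd': from fail(13)=1 chase 'd': 1 ⇒ 6;  out={3}∪out(6)={3}
  fail(17) 'aac': from fail(16)=15 chase 'c': 15→0 ⇒ 20;  out=∅∪out(20)=∅
  fail(22) 'cac': from fail(21)=15 chase 'c': 15→0 ⇒ 20;  out={5}∪out(20)={5}
  fail(24) 'abb': from fail(23)=9 chase 'b': 9→0 ⇒ 9;  out={6}∪out(9)={6}
  fail(4) 'dbcc': from fail(3)=20 chase 'c': 20→0 ⇒ 20;  out=∅∪out(20)=∅
  fail(8) 'ddcb': from fail(7)=20 chase 'b': 20→0 ⇒ 9;  out={1}∪out(9)={1}
  fail(12) 'babb': from fail(11)=23 chase 'b': 23 ⇒ 24;  out={2}∪out(24)={2,6}
  fail(18) 'aacd': from fail(17)=20 chase 'd': 20→0 ⇒ 1;  out=∅∪out(1)=∅
  fail(5) 'dbcca': from fail(4)=20 chase 'a': 20 ⇒ 21;  out={0}∪out(21)={0}
  fail(19) 'aacdc': from fail(18)=1 chase 'c': 1→0 ⇒ 20;  out={4}∪out(20)={4}

Run:
i=0 'c': node 0→20
i=1 'c': node 20→20 (via fail)
i=2 'b': node 20→9 (via fail)
i=3 'b': node 9→9 (via fail)
i=4 'a': node 9→10
i=5 'b': node 10→11
i=6 'b': node 11→12  → match P2@[3:6],P6@[4:6]
i=7 'c': node 12→20 (via fail)
i=8 'a': node 20→21
i=9 'c': node 21→22  → match P5@[7:9]
i=10 'b': node 22→9 (via fail)
i=11 'd': node 9→13
i=12 'd': node 13→14  → match P3@[10:12]
i=13 'd': node 14→6 (via fail)
i=14 'a': node 6→15 (via fail)
i=15 'b': node 15→23
i=16 'd': node 23→13 (via fail)
i=17 'c': node 13→20 (via fail)
i=18 'b': node 20→9 (via fail)
i=19 'c': node 9→20 (via fail)
i=20 'a': node 20→21
i=21 'c': node 21→22  → match P5@[19:21]
i=22 'a': node 22→21 (via fail)
i=23 'a': node 21→16 (via fail)
i=24 'a': node 16→16 (via fail)
i=25 'b': node 16→23 (via fail)
i=26 'b': node 23→24  → match P6@[24:26]
i=27 'b': node 24→9 (via fail)
i=28 'd': node 9→13
i=29 'a': node 13→15 (via fail)
i=30 'b': node 15→23
i=31 'd': node 23→13 (via fail)
i=32 'c': node 13→20 (via fail)
i=33 'a': node 20→21
i=34 'c': node 21→22  → match P5@[32:34]
i=35 'a': node 22→21 (via fail)
i=36 'b': node 21→23 (via fail)
i=37 'b': node 23→24  → match P6@[35:37]
i=38 'a': node 24→10 (via fail)
i=39 'd': node 10→1 (via fail)
i=40 'd': node 1→6
i=41 'd': node 6→6 (via fail)
i=42 'b': node 6→2 (via fail)
i=43 'd': node 2→13 (via fail)
i=44 'd': node 13→14  → match P3@[42:44]
i=45 'c': node 14→7 (via fail)
i=46 'a': node 7→21 (via fail)
i=47 'a': node 21→16 (via fail)
i=48 'c': node 16→17
i=49 'd': node 17→18
i=50 'c': node 18→19  → match P4@[46:50]
i=51 'a': node 19→21 (via fail)
i=52 'a': node 21→16 (via fail)
i=53 'c': node 16→17
i=54 'd': node 17→18
i=55 'c': node 18→19  → match P4@[51:55]
i=56 'c': node 19→20 (via fail)
i=57 'b': node 20→9 (via fail)
i=58 'd': node 9→13
i=59 'd': node 13→14  → match P3@[57:59]
i=60 'a': node 14→15 (via fail)
i=61 'a': node 15→16
i=62 'c': node 16→17
i=63 'd': node 17→18
i=64 'c': node 18→19  → match P4@[60:64]
i=65 'd': node 19→1 (via fail)
i=66 'a': node 1→15 (via fail)
i=67 'a': node 15→16

All matches (sorted): [[6,2],[6,6],[9,5],[12,3],[21,5],[26,6],[34,5],[37,6],[44,3],[50,4],[55,4],[59,3],[64,4]]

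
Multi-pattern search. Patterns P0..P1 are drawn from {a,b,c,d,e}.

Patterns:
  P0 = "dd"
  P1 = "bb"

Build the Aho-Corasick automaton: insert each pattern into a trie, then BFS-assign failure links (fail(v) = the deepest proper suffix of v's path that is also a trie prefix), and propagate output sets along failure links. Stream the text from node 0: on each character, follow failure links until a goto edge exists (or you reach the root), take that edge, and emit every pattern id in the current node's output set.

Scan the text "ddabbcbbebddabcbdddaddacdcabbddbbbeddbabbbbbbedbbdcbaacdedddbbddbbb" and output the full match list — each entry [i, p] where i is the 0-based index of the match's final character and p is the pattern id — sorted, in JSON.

Build automaton:
Trie (insert patterns):
  n0 'ε': b→3 d→1
  n1 'd': d→2
  n2 'dd': ·  ←P0
  n3 'b': b→4
  n4 'bb': ·  ←P1

BFS fail/out derivation:
  fail(1) 'd': from fail(0)=0 chase 'd': 0 ⇒ 0;  out=∅∪out(0)=∅
  fail(3) 'b': from fail(0)=0 chase 'b': 0 ⇒ 0;  out=∅∪out(0)=∅
  fail(2) 'dd': from fail(1)=0 chase 'd': 0 ⇒ 1;  out={0}∪out(1)={0}
  fail(4) 'bb': from fail(3)=0 chase 'b': 0 ⇒ 3;  out={1}∪out(3)={1}

Text stream:
pos 0 'd': at 1
pos 1 'd': at 2  emit P0@[0:1]
pos 2 'a': at 0 ·f
pos 3 'b': at 3
pos 4 'b': at 4  emit P1@[3:4]
pos 5 'c': at 0 ·f
pos 6 'b': at 3
pos 7 'b': at 4  emit P1@[6:7]
pos 8 'e': at 0 ·f
pos 9 'b': at 3
pos 10 'd': at 1 ·f
pos 11 'd': at 2  emit P0@[10:11]
pos 12 'a': at 0 ·f
pos 13 'b': at 3
pos 14 'c': at 0 ·f
pos 15 'b': at 3
pos 16 'd': at 1 ·f
pos 17 'd': at 2  emit P0@[16:17]
pos 18 'd': at 2 ·f  emit P0@[17:18]
pos 19 'a': at 0 ·f
pos 20 'd': at 1
pos 21 'd': at 2  emit P0@[20:21]
pos 22 'a': at 0 ·f
pos 23 'c': at 0
pos 24 'd': at 1
pos 25 'c': at 0 ·f
pos 26 'a': at 0
pos 27 'b': at 3
pos 28 'b': at 4  emit P1@[27:28]
pos 29 'd': at 1 ·f
pos 30 'd': at 2  emit P0@[29:30]
pos 31 'b': at 3 ·f
pos 32 'b': at 4  emit P1@[31:32]
pos 33 'b': at 4 ·f  emit P1@[32:33]
pos 34 'e': at 0 ·f
pos 35 'd': at 1
pos 36 'd': at 2  emit P0@[35:36]
pos 37 'b': at 3 ·f
pos 38 'a': at 0 ·f
pos 39 'b': at 3
pos 40 'b': at 4  emit P1@[39:40]
pos 41 'b': at 4 ·f  emit P1@[40:41]
pos 42 'b': at 4 ·f  emit P1@[41:42]
pos 43 'b': at 4 ·f  emit P1@[42:43]
pos 44 'b': at 4 ·f  emit P1@[43:44]
pos 45 'e': at 0 ·f
pos 46 'd': at 1
pos 47 'b': at 3 ·f
pos 48 'b': at 4  emit P1@[47:48]
pos 49 'd': at 1 ·f
pos 50 'c': at 0 ·f
pos 51 'b': at 3
pos 52 'a': at 0 ·f
pos 53 'a': at 0
pos 54 'c': at 0
pos 55 'd': at 1
pos 56 'e': at 0 ·f
pos 57 'd': at 1
pos 58 'd': at 2  emit P0@[57:58]
pos 59 'd': at 2 ·f  emit P0@[58:59]
pos 60 'b': at 3 ·f
pos 61 'b': at 4  emit P1@[60:61]
pos 62 'd': at 1 ·f
pos 63 'd': at 2  emit P0@[62:63]
pos 64 'b': at 3 ·f
pos 65 'b': at 4  emit P1@[64:65]
pos 66 'b': at 4 ·f  emit P1@[65:66]

Result: [[1,0],[4,1],[7,1],[11,0],[17,0],[18,0],[21,0],[28,1],[30,0],[32,1],[33,1],[36,0],[40,1],[41,1],[42,1],[43,1],[44,1],[48,1],[58,0],[59,0],[61,1],[63,0],[65,1],[66,1]]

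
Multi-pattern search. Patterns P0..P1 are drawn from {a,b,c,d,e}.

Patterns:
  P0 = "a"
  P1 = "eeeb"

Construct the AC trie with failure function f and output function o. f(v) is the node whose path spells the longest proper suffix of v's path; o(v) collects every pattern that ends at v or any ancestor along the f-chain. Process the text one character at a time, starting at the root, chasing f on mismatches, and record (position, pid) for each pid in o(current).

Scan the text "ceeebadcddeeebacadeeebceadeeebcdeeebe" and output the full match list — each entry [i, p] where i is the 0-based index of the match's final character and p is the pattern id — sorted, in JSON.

Build:
Trie (insert patterns):
  n0 'ε': a→1 e→2
  n1 'a': ·  ←P0
  n2 'e': e→3
  n3 'ee': e→4
  n4 'eee': b→5
  n5 'eeeb': ·  ←P1

Failure links (BFS by depth):
  n1('a'): parent n0 fail=0; on 'a' 0 → fail=0;  out {0}∪∅={0}
  n2('e'): parent n0 fail=0; on 'e' 0 → fail=0;  out ∅∪∅=∅
  n3('ee'): parent n2 fail=0; on 'e' 0 → fail=2;  out ∅∪∅=∅
  n4('eee'): parent n3 fail=2; on 'e' 2 → fail=3;  out ∅∪∅=∅
  n5('eeeb'): parent n4 fail=3; on 'b' 3→2→0 → fail=0;  out {1}∪∅={1}

Run:
i=0 'c': node 0→0
i=1 'e': node 0→2
i=2 'e': node 2→3
i=3 'e': node 3→4
i=4 'b': node 4→5  → match P1@[1:4]
i=5 'a': node 5→1 (fail-walked)  → match P0@[5:5]
i=6 'd': node 1→0 (fail-walked)
i=7 'c': node 0→0
i=8 'd': node 0→0
i=9 'd': node 0→0
i=10 'e': node 0→2
i=11 'e': node 2→3
i=12 'e': node 3→4
i=13 'b': node 4→5  → match P1@[10:13]
i=14 'a': node 5→1 (fail-walked)  → match P0@[14:14]
i=15 'c': node 1→0 (fail-walked)
i=16 'a': node 0→1  → match P0@[16:16]
i=17 'd': node 1→0 (fail-walked)
i=18 'e': node 0→2
i=19 'e': node 2→3
i=20 'e': node 3→4
i=21 'b': node 4→5  → match P1@[18:21]
i=22 'c': node 5→0 (fail-walked)
i=23 'e': node 0→2
i=24 'a': node 2→1 (fail-walked)  → match P0@[24:24]
i=25 'd': node 1→0 (fail-walked)
i=26 'e': node 0→2
i=27 'e': node 2→3
i=28 'e': node 3→4
i=29 'b': node 4→5  → match P1@[26:29]
i=30 'c': node 5→0 (fail-walked)
i=31 'd': node 0→0
i=32 'e': node 0→2
i=33 'e': node 2→3
i=34 'e': node 3→4
i=35 'b': node 4→5  → match P1@[32:35]
i=36 'e': node 5→2 (fail-walked)

Result: [[4,1],[5,0],[13,1],[14,0],[16,0],[21,1],[24,0],[29,1],[35,1]]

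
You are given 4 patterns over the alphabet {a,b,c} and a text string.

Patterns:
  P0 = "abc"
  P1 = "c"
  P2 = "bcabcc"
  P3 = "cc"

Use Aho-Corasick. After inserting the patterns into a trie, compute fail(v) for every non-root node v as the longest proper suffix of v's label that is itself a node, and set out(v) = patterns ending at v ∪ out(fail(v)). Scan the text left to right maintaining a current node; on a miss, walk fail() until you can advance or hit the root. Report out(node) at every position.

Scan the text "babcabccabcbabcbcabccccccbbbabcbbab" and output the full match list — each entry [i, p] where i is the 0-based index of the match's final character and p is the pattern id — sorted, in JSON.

Build automaton:
Trie (insert patterns):
  0='ε' goto a→1 b→5 c→4
  1='a' goto b→2
  2='ab' goto c→3
  3='abc' goto ·  ←P0
  4='c' goto c→11  ←P1
  5='b' goto c→6
  6='bc' goto a→7
  7='bca' goto b→8
  8='bcab' goto c→9
  9='bcabc' goto c→10
  10='bcabcc' goto ·  ←P2
  11='cc' goto ·  ←P3

Failure links (BFS by depth):
  n1('a'): parent n0 fail=0; on 'a' 0 → fail=0;  out ∅∪∅=∅
  n4('c'): parent n0 fail=0; on 'c' 0 → fail=0;  out {1}∪∅={1}
  n5('b'): parent n0 fail=0; on 'b' 0 → fail=0;  out ∅∪∅=∅
  n2('ab'): parent n1 fail=0; on 'b' 0 → fail=5;  out ∅∪∅=∅
  n6('bc'): parent n5 fail=0; on 'c' 0 → fail=4;  out ∅∪{1}={1}
  n11('cc'): parent n4 fail=0; on 'c' 0 → fail=4;  out {3}∪{1}={1,3}
  n3('abc'): parent n2 fail=5; on 'c' 5 → fail=6;  out {0}∪{1}={0,1}
  n7('bca'): parent n6 fail=4; on 'a' 4→0 → fail=1;  out ∅∪∅=∅
  n8('bcab'): parent n7 fail=1; on 'b' 1 → fail=2;  out ∅∪∅=∅
  n9('bcabc'): parent n8 fail=2; on 'c' 2 → fail=3;  out ∅∪{0,1}={0,1}
  n10('bcabcc'): parent n9 fail=3; on 'c' 3→6→4 → fail=11;  out {2}∪{1,3}={1,2,3}

Text stream:
i=0 'b': node 0→5
i=1 'a': node 5→1 (fail-walked)
i=2 'b': node 1→2
i=3 'c': node 2→3  emit P0@[1:3],P1@[3:3]
i=4 'a': node 3→7 (fail-walked)
i=5 'b': node 7→8
i=6 'c': node 8→9  emit P0@[4:6],P1@[6:6]
i=7 'c': node 9→10  emit P1@[7:7],P2@[2:7],P3@[6:7]
i=8 'a': node 10→1 (fail-walked)
i=9 'b': node 1→2
i=10 'c': node 2→3  emit P0@[8:10],P1@[10:10]
i=11 'b': node 3→5 (fail-walked)
i=12 'a': node 5→1 (fail-walked)
i=13 'b': node 1→2
i=14 'c': node 2→3  emit P0@[12:14],P1@[14:14]
i=15 'b': node 3→5 (fail-walked)
i=16 'c': node 5→6  emit P1@[16:16]
i=17 'a': node 6→7
i=18 'b': node 7→8
i=19 'c': node 8→9  emit P0@[17:19],P1@[19:19]
i=20 'c': node 9→10  emit P1@[20:20],P2@[15:20],P3@[19:20]
i=21 'c': node 10→11 (fail-walked)  emit P1@[21:21],P3@[20:21]
i=22 'c': node 11→11 (fail-walked)  emit P1@[22:22],P3@[21:22]
i=23 'c': node 11→11 (fail-walked)  emit P1@[23:23],P3@[22:23]
i=24 'c': node 11→11 (fail-walked)  emit P1@[24:24],P3@[23:24]
i=25 'b': node 11→5 (fail-walked)
i=26 'b': node 5→5 (fail-walked)
i=27 'b': node 5→5 (fail-walked)
i=28 'a': node 5→1 (fail-walked)
i=29 'b': node 1→2
i=30 'c': node 2→3  emit P0@[28:30],P1@[30:30]
i=31 'b': node 3→5 (fail-walked)
i=32 'b': node 5→5 (fail-walked)
i=33 'a': node 5→1 (fail-walked)
i=34 'b': node 1→2

All matches (sorted): [[3,0],[3,1],[6,0],[6,1],[7,1],[7,2],[7,3],[10,0],[10,1],[14,0],[14,1],[16,1],[19,0],[19,1],[20,1],[20,2],[20,3],[21,1],[21,3],[22,1],[22,3],[23,1],[23,3],[24,1],[24,3],[30,0],[30,1]]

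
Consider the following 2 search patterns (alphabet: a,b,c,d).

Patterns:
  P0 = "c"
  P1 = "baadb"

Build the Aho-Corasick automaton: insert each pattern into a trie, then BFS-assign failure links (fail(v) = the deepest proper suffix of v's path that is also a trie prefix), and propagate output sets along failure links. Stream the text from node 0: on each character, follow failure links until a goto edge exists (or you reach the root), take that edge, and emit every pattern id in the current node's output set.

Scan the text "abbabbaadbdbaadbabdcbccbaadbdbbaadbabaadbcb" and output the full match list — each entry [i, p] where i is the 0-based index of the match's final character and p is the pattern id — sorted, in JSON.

Build automaton:
Trie (insert patterns):
  0='ε' goto b→2 c→1
  1='c' goto ·  ←P0
  2='b' goto a→3
  3='ba' goto a→4
  4='baa' goto d→5
  5='baad' goto b→6
  6='baadb' goto ·  ←P1

BFS fail/out derivation:
  fail(1) 'c': from fail(0)=0 chase 'c': 0 ⇒ 0;  out={0}∪out(0)={0}
  fail(2) 'b': from fail(0)=0 chase 'b': 0 ⇒ 0;  out=∅∪out(0)=∅
  fail(3) 'ba': from fail(2)=0 chase 'a': 0 ⇒ 0;  out=∅∪out(0)=∅
  fail(4) 'baa': from fail(3)=0 chase 'a': 0 ⇒ 0;  out=∅∪out(0)=∅
  fail(5) 'baad': from fail(4)=0 chase 'd': 0 ⇒ 0;  out=∅∪out(0)=∅
  fail(6) 'baadb': from fail(5)=0 chase 'b': 0 ⇒ 2;  out={1}∪out(2)={1}

Scan:
i=0 'a': node 0→0
i=1 'b': node 0→2
i=2 'b': node 2→2 (via fail)
i=3 'a': node 2→3
i=4 'b': node 3→2 (via fail)
i=5 'b': node 2→2 (via fail)
i=6 'a': node 2→3
i=7 'a': node 3→4
i=8 'd': node 4→5
i=9 'b': node 5→6  ** P1@[5:9]
i=10 'd': node 6→0 (via fail)
i=11 'b': node 0→2
i=12 'a': node 2→3
i=13 'a': node 3→4
i=14 'd': node 4→5
i=15 'b': node 5→6  ** P1@[11:15]
i=16 'a': node 6→3 (via fail)
i=17 'b': node 3→2 (via fail)
i=18 'd': node 2→0 (via fail)
i=19 'c': node 0→1  ** P0@[19:19]
i=20 'b': node 1→2 (via fail)
i=21 'c': node 2→1 (via fail)  ** P0@[21:21]
i=22 'c': node 1→1 (via fail)  ** P0@[22:22]
i=23 'b': node 1→2 (via fail)
i=24 'a': node 2→3
i=25 'a': node 3→4
i=26 'd': node 4→5
i=27 'b': node 5→6  ** P1@[23:27]
i=28 'd': node 6→0 (via fail)
i=29 'b': node 0→2
i=30 'b': node 2→2 (via fail)
i=31 'a': node 2→3
i=32 'a': node 3→4
i=33 'd': node 4→5
i=34 'b': node 5→6  ** P1@[30:34]
i=35 'a': node 6→3 (via fail)
i=36 'b': node 3→2 (via fail)
i=37 'a': node 2→3
i=38 'a': node 3→4
i=39 'd': node 4→5
i=40 'b': node 5→6  ** P1@[36:40]
i=41 'c': node 6→1 (via fail)  ** P0@[41:41]
i=42 'b': node 1→2 (via fail)

All matches (sorted): [[9,1],[15,1],[19,0],[21,0],[22,0],[27,1],[34,1],[40,1],[41,0]]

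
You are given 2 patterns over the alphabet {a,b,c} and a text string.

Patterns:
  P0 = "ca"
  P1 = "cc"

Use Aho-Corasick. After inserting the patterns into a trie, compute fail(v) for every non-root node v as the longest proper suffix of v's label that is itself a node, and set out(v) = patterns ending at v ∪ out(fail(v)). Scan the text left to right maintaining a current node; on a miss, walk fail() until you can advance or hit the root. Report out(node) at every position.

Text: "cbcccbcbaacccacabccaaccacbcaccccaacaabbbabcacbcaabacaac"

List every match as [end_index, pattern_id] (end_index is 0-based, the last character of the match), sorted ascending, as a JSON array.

Build automaton:
Trie (insert patterns):
  0='ε' goto c→1
  1='c' goto a→2 c→3
  2='ca' goto ·  ←P0
  3='cc' goto ·  ←P1

Failure links (BFS by depth):
  n1('c'): parent n0 fail=0; on 'c' 0 → fail=0;  out ∅∪∅=∅
  n2('ca'): parent n1 fail=0; on 'a' 0 → fail=0;  out {0}∪∅={0}
  n3('cc'): parent n1 fail=0; on 'c' 0 → fail=1;  out {1}∪∅={1}

Run:
[0] read 'c'  n0⇒n1
[1] read 'b'  n1⇒n0 ·f
[2] read 'c'  n0⇒n1
[3] read 'c'  n1⇒n3  emit P1@[2:3]
[4] read 'c'  n3⇒n3 ·f  emit P1@[3:4]
[5] read 'b'  n3⇒n0 ·f
[6] read 'c'  n0⇒n1
[7] read 'b'  n1⇒n0 ·f
[8] read 'a'  n0⇒n0
[9] read 'a'  n0⇒n0
[10] read 'c'  n0⇒n1
[11] read 'c'  n1⇒n3  emit P1@[10:11]
[12] read 'c'  n3⇒n3 ·f  emit P1@[11:12]
[13] read 'a'  n3⇒n2 ·f  emit P0@[12:13]
[14] read 'c'  n2⇒n1 ·f
[15] read 'a'  n1⇒n2  emit P0@[14:15]
[16] read 'b'  n2⇒n0 ·f
[17] read 'c'  n0⇒n1
[18] read 'c'  n1⇒n3  emit P1@[17:18]
[19] read 'a'  n3⇒n2 ·f  emit P0@[18:19]
[20] read 'a'  n2⇒n0 ·f
[21] read 'c'  n0⇒n1
[22] read 'c'  n1⇒n3  emit P1@[21:22]
[23] read 'a'  n3⇒n2 ·f  emit P0@[22:23]
[24] read 'c'  n2⇒n1 ·f
[25] read 'b'  n1⇒n0 ·f
[26] read 'c'  n0⇒n1
[27] read 'a'  n1⇒n2  emit P0@[26:27]
[28] read 'c'  n2⇒n1 ·f
[29] read 'c'  n1⇒n3  emit P1@[28:29]
[30] read 'c'  n3⇒n3 ·f  emit P1@[29:30]
[31] read 'c'  n3⇒n3 ·f  emit P1@[30:31]
[32] read 'a'  n3⇒n2 ·f  emit P0@[31:32]
[33] read 'a'  n2⇒n0 ·f
[34] read 'c'  n0⇒n1
[35] read 'a'  n1⇒n2  emit P0@[34:35]
[36] read 'a'  n2⇒n0 ·f
[37] read 'b'  n0⇒n0
[38] read 'b'  n0⇒n0
[39] read 'b'  n0⇒n0
[40] read 'a'  n0⇒n0
[41] read 'b'  n0⇒n0
[42] read 'c'  n0⇒n1
[43] read 'a'  n1⇒n2  emit P0@[42:43]
[44] read 'c'  n2⇒n1 ·f
[45] read 'b'  n1⇒n0 ·f
[46] read 'c'  n0⇒n1
[47] read 'a'  n1⇒n2  emit P0@[46:47]
[48] read 'a'  n2⇒n0 ·f
[49] read 'b'  n0⇒n0
[50] read 'a'  n0⇒n0
[51] read 'c'  n0⇒n1
[52] read 'a'  n1⇒n2  emit P0@[51:52]
[53] read 'a'  n2⇒n0 ·f
[54] read 'c'  n0⇒n1

All matches (sorted): [[3,1],[4,1],[11,1],[12,1],[13,0],[15,0],[18,1],[19,0],[22,1],[23,0],[27,0],[29,1],[30,1],[31,1],[32,0],[35,0],[43,0],[47,0],[52,0]]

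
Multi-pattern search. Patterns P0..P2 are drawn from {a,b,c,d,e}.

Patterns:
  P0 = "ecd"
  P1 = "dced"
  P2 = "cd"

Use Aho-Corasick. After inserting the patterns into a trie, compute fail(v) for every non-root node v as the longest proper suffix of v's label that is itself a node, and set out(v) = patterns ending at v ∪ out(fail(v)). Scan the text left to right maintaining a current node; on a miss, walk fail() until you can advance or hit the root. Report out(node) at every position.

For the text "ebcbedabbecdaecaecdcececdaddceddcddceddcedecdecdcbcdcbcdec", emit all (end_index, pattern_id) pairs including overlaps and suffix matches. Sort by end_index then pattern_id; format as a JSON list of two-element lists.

Build automaton:
Trie (insert patterns):
  0='ε' goto c→8 d→4 e→1
  1='e' goto c→2
  2='ec' goto d→3
  3='ecd' goto ·  [P0 ends]
  4='d' goto c→5
  5='dc' goto e→6
  6='dce' goto d→7
  7='dced' goto ·  [P1 ends]
  8='c' goto d→9
  9='cd' goto ·  [P2 ends]

Failure links (BFS by depth):
  n1('e'): parent n0 fail=0; on 'e' 0 → fail=0;  out ∅∪∅=∅
  n4('d'): parent n0 fail=0; on 'd' 0 → fail=0;  out ∅∪∅=∅
  n8('c'): parent n0 fail=0; on 'c' 0 → fail=0;  out ∅∪∅=∅
  n2('ec'): parent n1 fail=0; on 'c' 0 → fail=8;  out ∅∪∅=∅
  n5('dc'): parent n4 fail=0; on 'c' 0 → fail=8;  out ∅∪∅=∅
  n9('cd'): parent n8 fail=0; on 'd' 0 → fail=4;  out {2}∪∅={2}
  n3('ecd'): parent n2 fail=8; on 'd' 8 → fail=9;  out {0}∪{2}={0,2}
  n6('dce'): parent n5 fail=8; on 'e' 8→0 → fail=1;  out ∅∪∅=∅
  n7('dced'): parent n6 fail=1; on 'd' 1→0 → fail=4;  out {1}∪∅={1}

Scan:
i=0 'e': node 0→1
i=1 'b': node 1→0 ·f
i=2 'c': node 0→8
i=3 'b': node 8→0 ·f
i=4 'e': node 0→1
i=5 'd': node 1→4 ·f
i=6 'a': node 4→0 ·f
i=7 'b': node 0→0
i=8 'b': node 0→0
i=9 'e': node 0→1
i=10 'c': node 1→2
i=11 'd': node 2→3  emit P0@[9:11],P2@[10:11]
i=12 'a': node 3→0 ·f
i=13 'e': node 0→1
i=14 'c': node 1→2
i=15 'a': node 2→0 ·f
i=16 'e': node 0→1
i=17 'c': node 1→2
i=18 'd': node 2→3  emit P0@[16:18],P2@[17:18]
i=19 'c': node 3→5 ·f
i=20 'e': node 5→6
i=21 'c': node 6→2 ·f
i=22 'e': node 2→1 ·f
i=23 'c': node 1→2
i=24 'd': node 2→3  emit P0@[22:24],P2@[23:24]
i=25 'a': node 3→0 ·f
i=26 'd': node 0→4
i=27 'd': node 4→4 ·f
i=28 'c': node 4→5
i=29 'e': node 5→6
i=30 'd': node 6→7  emit P1@[27:30]
i=31 'd': node 7→4 ·f
i=32 'c': node 4→5
i=33 'd': node 5→9 ·f  emit P2@[32:33]
i=34 'd': node 9→4 ·f
i=35 'c': node 4→5
i=36 'e': node 5→6
i=37 'd': node 6→7  emit P1@[34:37]
i=38 'd': node 7→4 ·f
i=39 'c': node 4→5
i=40 'e': node 5→6
i=41 'd': node 6→7  emit P1@[38:41]
i=42 'e': node 7→1 ·f
i=43 'c': node 1→2
i=44 'd': node 2→3  emit P0@[42:44],P2@[43:44]
i=45 'e': node 3→1 ·f
i=46 'c': node 1→2
i=47 'd': node 2→3  emit P0@[45:47],P2@[46:47]
i=48 'c': node 3→5 ·f
i=49 'b': node 5→0 ·f
i=50 'c': node 0→8
i=51 'd': node 8→9  emit P2@[50:51]
i=52 'c': node 9→5 ·f
i=53 'b': node 5→0 ·f
i=54 'c': node 0→8
i=55 'd': node 8→9  emit P2@[54:55]
i=56 'e': node 9→1 ·f
i=57 'c': node 1→2

Result: [[11,0],[11,2],[18,0],[18,2],[24,0],[24,2],[30,1],[33,2],[37,1],[41,1],[44,0],[44,2],[47,0],[47,2],[51,2],[55,2]]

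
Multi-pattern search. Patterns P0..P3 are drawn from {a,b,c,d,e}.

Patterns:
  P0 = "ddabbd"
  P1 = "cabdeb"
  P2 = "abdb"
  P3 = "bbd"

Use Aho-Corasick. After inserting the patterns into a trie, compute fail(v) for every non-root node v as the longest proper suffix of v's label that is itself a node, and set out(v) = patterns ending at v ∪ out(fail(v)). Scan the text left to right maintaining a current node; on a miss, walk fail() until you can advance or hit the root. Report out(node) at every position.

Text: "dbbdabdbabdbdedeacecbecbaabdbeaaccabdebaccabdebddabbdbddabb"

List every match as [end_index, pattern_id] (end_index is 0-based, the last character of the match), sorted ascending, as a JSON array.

Build:
Trie nodes:
  0='ε' goto a→13 b→17 c→7 d→1
  1='d' goto d→2
  2='dd' goto a→3
  3='dda' goto b→4
  4='ddab' goto b→5
  5='ddabb' goto d→6
  6='ddabbd' goto ·  [P0 ends]
  7='c' goto a→8
  8='ca' goto b→9
  9='cab' goto d→10
  10='cabd' goto e→11
  11='cabde' goto b→12
  12='cabdeb' goto ·  [P1 ends]
  13='a' goto b→14
  14='ab' goto d→15
  15='abd' goto b→16
  16='abdb' goto ·  [P2 ends]
  17='b' goto b→18
  18='bb' goto d→19
  19='bbd' goto ·  [P3 ends]

Failure links (BFS by depth):
  fail(1) 'd': from fail(0)=0 chase 'd': 0 ⇒ 0;  out=∅∪out(0)=∅
  fail(7) 'c': from fail(0)=0 chase 'c': 0 ⇒ 0;  out=∅∪out(0)=∅
  fail(13) 'a': from fail(0)=0 chase 'a': 0 ⇒ 0;  out=∅∪out(0)=∅
  fail(17) 'b': from fail(0)=0 chase 'b': 0 ⇒ 0;  out=∅∪out(0)=∅
  fail(2) 'dd': from fail(1)=0 chase 'd': 0 ⇒ 1;  out=∅∪out(1)=∅
  fail(8) 'ca': from fail(7)=0 chase 'a': 0 ⇒ 13;  out=∅∪out(13)=∅
  fail(14) 'ab': from fail(13)=0 chase 'b': 0 ⇒ 17;  out=∅∪out(17)=∅
  fail(18) 'bb': from fail(17)=0 chase 'b': 0 ⇒ 17;  out=∅∪out(17)=∅
  fail(3) 'dda': from fail(2)=1 chase 'a': 1→0 ⇒ 13;  out=∅∪out(13)=∅
  fail(9) 'cab': from fail(8)=13 chase 'b': 13 ⇒ 14;  out=∅∪out(14)=∅
  fail(15) 'abd': from fail(14)=17 chase 'd': 17→0 ⇒ 1;  out=∅∪out(1)=∅
  fail(19) 'bbd': from fail(18)=17 chase 'd': 17→0 ⇒ 1;  out={3}∪out(1)={3}
  fail(4) 'ddab': from fail(3)=13 chase 'b': 13 ⇒ 14;  out=∅∪out(14)=∅
  fail(10) 'cabd': from fail(9)=14 chase 'd': 14 ⇒ 15;  out=∅∪out(15)=∅
  fail(16) 'abdb': from fail(15)=1 chase 'b': 1→0 ⇒ 17;  out={2}∪out(17)={2}
  fail(5) 'ddabb': from fail(4)=14 chase 'b': 14→17 ⇒ 18;  out=∅∪out(18)=∅
  fail(11) 'cabde': from fail(10)=15 chase 'e': 15→1→0 ⇒ 0;  out=∅∪out(0)=∅
  fail(6) 'ddabbd': from fail(5)=18 chase 'd': 18 ⇒ 19;  out={0}∪out(19)={0,3}
  fail(12) 'cabdeb': from fail(11)=0 chase 'b': 0 ⇒ 17;  out={1}∪out(17)={1}

Run:
pos 0 'd': at 1
pos 1 'b': at 17 (via fail)
pos 2 'b': at 18
pos 3 'd': at 19  emit P3@[1:3]
pos 4 'a': at 13 (via fail)
pos 5 'b': at 14
pos 6 'd': at 15
pos 7 'b': at 16  emit P2@[4:7]
pos 8 'a': at 13 (via fail)
pos 9 'b': at 14
pos 10 'd': at 15
pos 11 'b': at 16  emit P2@[8:11]
pos 12 'd': at 1 (via fail)
pos 13 'e': at 0 (via fail)
pos 14 'd': at 1
pos 15 'e': at 0 (via fail)
pos 16 'a': at 13
pos 17 'c': at 7 (via fail)
pos 18 'e': at 0 (via fail)
pos 19 'c': at 7
pos 20 'b': at 17 (via fail)
pos 21 'e': at 0 (via fail)
pos 22 'c': at 7
pos 23 'b': at 17 (via fail)
pos 24 'a': at 13 (via fail)
pos 25 'a': at 13 (via fail)
pos 26 'b': at 14
pos 27 'd': at 15
pos 28 'b': at 16  emit P2@[25:28]
pos 29 'e': at 0 (via fail)
pos 30 'a': at 13
pos 31 'a': at 13 (via fail)
pos 32 'c': at 7 (via fail)
pos 33 'c': at 7 (via fail)
pos 34 'a': at 8
pos 35 'b': at 9
pos 36 'd': at 10
pos 37 'e': at 11
pos 38 'b': at 12  emit P1@[33:38]
pos 39 'a': at 13 (via fail)
pos 40 'c': at 7 (via fail)
pos 41 'c': at 7 (via fail)
pos 42 'a': at 8
pos 43 'b': at 9
pos 44 'd': at 10
pos 45 'e': at 11
pos 46 'b': at 12  emit P1@[41:46]
pos 47 'd': at 1 (via fail)
pos 48 'd': at 2
pos 49 'a': at 3
pos 50 'b': at 4
pos 51 'b': at 5
pos 52 'd': at 6  emit P0@[47:52],P3@[50:52]
pos 53 'b': at 17 (via fail)
pos 54 'd': at 1 (via fail)
pos 55 'd': at 2
pos 56 'a': at 3
pos 57 'b': at 4
pos 58 'b': at 5

Matches: [[3,3],[7,2],[11,2],[28,2],[38,1],[46,1],[52,0],[52,3]]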